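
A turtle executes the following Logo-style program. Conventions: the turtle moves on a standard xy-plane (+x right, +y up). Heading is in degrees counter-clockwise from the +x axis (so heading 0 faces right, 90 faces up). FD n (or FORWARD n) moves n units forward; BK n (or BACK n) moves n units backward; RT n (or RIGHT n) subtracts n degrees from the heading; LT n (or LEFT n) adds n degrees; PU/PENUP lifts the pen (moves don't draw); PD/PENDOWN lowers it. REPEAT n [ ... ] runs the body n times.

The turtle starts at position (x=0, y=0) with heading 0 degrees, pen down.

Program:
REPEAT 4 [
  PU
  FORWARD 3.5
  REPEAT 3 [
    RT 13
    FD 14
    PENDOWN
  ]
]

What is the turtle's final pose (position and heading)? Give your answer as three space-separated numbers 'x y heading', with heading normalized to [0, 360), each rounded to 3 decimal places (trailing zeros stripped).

Executing turtle program step by step:
Start: pos=(0,0), heading=0, pen down
REPEAT 4 [
  -- iteration 1/4 --
  PU: pen up
  FD 3.5: (0,0) -> (3.5,0) [heading=0, move]
  REPEAT 3 [
    -- iteration 1/3 --
    RT 13: heading 0 -> 347
    FD 14: (3.5,0) -> (17.141,-3.149) [heading=347, move]
    PD: pen down
    -- iteration 2/3 --
    RT 13: heading 347 -> 334
    FD 14: (17.141,-3.149) -> (29.724,-9.287) [heading=334, draw]
    PD: pen down
    -- iteration 3/3 --
    RT 13: heading 334 -> 321
    FD 14: (29.724,-9.287) -> (40.604,-18.097) [heading=321, draw]
    PD: pen down
  ]
  -- iteration 2/4 --
  PU: pen up
  FD 3.5: (40.604,-18.097) -> (43.324,-20.3) [heading=321, move]
  REPEAT 3 [
    -- iteration 1/3 --
    RT 13: heading 321 -> 308
    FD 14: (43.324,-20.3) -> (51.944,-31.332) [heading=308, move]
    PD: pen down
    -- iteration 2/3 --
    RT 13: heading 308 -> 295
    FD 14: (51.944,-31.332) -> (57.86,-44.02) [heading=295, draw]
    PD: pen down
    -- iteration 3/3 --
    RT 13: heading 295 -> 282
    FD 14: (57.86,-44.02) -> (60.771,-57.714) [heading=282, draw]
    PD: pen down
  ]
  -- iteration 3/4 --
  PU: pen up
  FD 3.5: (60.771,-57.714) -> (61.499,-61.138) [heading=282, move]
  REPEAT 3 [
    -- iteration 1/3 --
    RT 13: heading 282 -> 269
    FD 14: (61.499,-61.138) -> (61.254,-75.136) [heading=269, move]
    PD: pen down
    -- iteration 2/3 --
    RT 13: heading 269 -> 256
    FD 14: (61.254,-75.136) -> (57.867,-88.72) [heading=256, draw]
    PD: pen down
    -- iteration 3/3 --
    RT 13: heading 256 -> 243
    FD 14: (57.867,-88.72) -> (51.512,-101.194) [heading=243, draw]
    PD: pen down
  ]
  -- iteration 4/4 --
  PU: pen up
  FD 3.5: (51.512,-101.194) -> (49.923,-104.312) [heading=243, move]
  REPEAT 3 [
    -- iteration 1/3 --
    RT 13: heading 243 -> 230
    FD 14: (49.923,-104.312) -> (40.924,-115.037) [heading=230, move]
    PD: pen down
    -- iteration 2/3 --
    RT 13: heading 230 -> 217
    FD 14: (40.924,-115.037) -> (29.743,-123.462) [heading=217, draw]
    PD: pen down
    -- iteration 3/3 --
    RT 13: heading 217 -> 204
    FD 14: (29.743,-123.462) -> (16.953,-129.157) [heading=204, draw]
    PD: pen down
  ]
]
Final: pos=(16.953,-129.157), heading=204, 8 segment(s) drawn

Answer: 16.953 -129.157 204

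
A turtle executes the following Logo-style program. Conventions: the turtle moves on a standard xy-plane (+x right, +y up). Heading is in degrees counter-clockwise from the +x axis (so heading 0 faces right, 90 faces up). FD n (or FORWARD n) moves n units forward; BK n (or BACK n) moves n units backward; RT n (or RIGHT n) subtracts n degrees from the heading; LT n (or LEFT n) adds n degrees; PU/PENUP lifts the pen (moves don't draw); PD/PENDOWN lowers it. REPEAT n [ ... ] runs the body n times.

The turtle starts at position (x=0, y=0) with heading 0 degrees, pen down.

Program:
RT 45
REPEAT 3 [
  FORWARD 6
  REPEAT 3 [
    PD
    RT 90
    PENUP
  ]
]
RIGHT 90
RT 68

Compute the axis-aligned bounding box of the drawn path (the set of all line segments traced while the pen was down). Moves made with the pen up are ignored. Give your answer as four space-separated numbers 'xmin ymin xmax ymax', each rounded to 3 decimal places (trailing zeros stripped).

Executing turtle program step by step:
Start: pos=(0,0), heading=0, pen down
RT 45: heading 0 -> 315
REPEAT 3 [
  -- iteration 1/3 --
  FD 6: (0,0) -> (4.243,-4.243) [heading=315, draw]
  REPEAT 3 [
    -- iteration 1/3 --
    PD: pen down
    RT 90: heading 315 -> 225
    PU: pen up
    -- iteration 2/3 --
    PD: pen down
    RT 90: heading 225 -> 135
    PU: pen up
    -- iteration 3/3 --
    PD: pen down
    RT 90: heading 135 -> 45
    PU: pen up
  ]
  -- iteration 2/3 --
  FD 6: (4.243,-4.243) -> (8.485,0) [heading=45, move]
  REPEAT 3 [
    -- iteration 1/3 --
    PD: pen down
    RT 90: heading 45 -> 315
    PU: pen up
    -- iteration 2/3 --
    PD: pen down
    RT 90: heading 315 -> 225
    PU: pen up
    -- iteration 3/3 --
    PD: pen down
    RT 90: heading 225 -> 135
    PU: pen up
  ]
  -- iteration 3/3 --
  FD 6: (8.485,0) -> (4.243,4.243) [heading=135, move]
  REPEAT 3 [
    -- iteration 1/3 --
    PD: pen down
    RT 90: heading 135 -> 45
    PU: pen up
    -- iteration 2/3 --
    PD: pen down
    RT 90: heading 45 -> 315
    PU: pen up
    -- iteration 3/3 --
    PD: pen down
    RT 90: heading 315 -> 225
    PU: pen up
  ]
]
RT 90: heading 225 -> 135
RT 68: heading 135 -> 67
Final: pos=(4.243,4.243), heading=67, 1 segment(s) drawn

Segment endpoints: x in {0, 4.243}, y in {-4.243, 0}
xmin=0, ymin=-4.243, xmax=4.243, ymax=0

Answer: 0 -4.243 4.243 0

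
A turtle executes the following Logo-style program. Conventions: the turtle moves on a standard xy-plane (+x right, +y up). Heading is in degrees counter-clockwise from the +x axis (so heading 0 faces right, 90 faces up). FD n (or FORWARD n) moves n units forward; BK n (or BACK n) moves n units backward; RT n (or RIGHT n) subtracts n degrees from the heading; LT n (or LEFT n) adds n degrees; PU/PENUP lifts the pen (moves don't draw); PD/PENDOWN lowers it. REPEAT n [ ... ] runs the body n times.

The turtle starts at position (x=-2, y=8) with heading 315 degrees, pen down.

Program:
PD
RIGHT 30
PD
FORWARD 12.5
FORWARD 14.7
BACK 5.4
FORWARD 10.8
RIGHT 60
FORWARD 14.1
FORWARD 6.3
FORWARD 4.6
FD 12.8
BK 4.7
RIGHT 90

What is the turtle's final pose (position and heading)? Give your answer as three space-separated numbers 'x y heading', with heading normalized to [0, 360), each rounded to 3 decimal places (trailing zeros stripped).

Executing turtle program step by step:
Start: pos=(-2,8), heading=315, pen down
PD: pen down
RT 30: heading 315 -> 285
PD: pen down
FD 12.5: (-2,8) -> (1.235,-4.074) [heading=285, draw]
FD 14.7: (1.235,-4.074) -> (5.04,-18.273) [heading=285, draw]
BK 5.4: (5.04,-18.273) -> (3.642,-13.057) [heading=285, draw]
FD 10.8: (3.642,-13.057) -> (6.438,-23.489) [heading=285, draw]
RT 60: heading 285 -> 225
FD 14.1: (6.438,-23.489) -> (-3.533,-33.459) [heading=225, draw]
FD 6.3: (-3.533,-33.459) -> (-7.987,-37.914) [heading=225, draw]
FD 4.6: (-7.987,-37.914) -> (-11.24,-41.167) [heading=225, draw]
FD 12.8: (-11.24,-41.167) -> (-20.291,-50.218) [heading=225, draw]
BK 4.7: (-20.291,-50.218) -> (-16.968,-46.894) [heading=225, draw]
RT 90: heading 225 -> 135
Final: pos=(-16.968,-46.894), heading=135, 9 segment(s) drawn

Answer: -16.968 -46.894 135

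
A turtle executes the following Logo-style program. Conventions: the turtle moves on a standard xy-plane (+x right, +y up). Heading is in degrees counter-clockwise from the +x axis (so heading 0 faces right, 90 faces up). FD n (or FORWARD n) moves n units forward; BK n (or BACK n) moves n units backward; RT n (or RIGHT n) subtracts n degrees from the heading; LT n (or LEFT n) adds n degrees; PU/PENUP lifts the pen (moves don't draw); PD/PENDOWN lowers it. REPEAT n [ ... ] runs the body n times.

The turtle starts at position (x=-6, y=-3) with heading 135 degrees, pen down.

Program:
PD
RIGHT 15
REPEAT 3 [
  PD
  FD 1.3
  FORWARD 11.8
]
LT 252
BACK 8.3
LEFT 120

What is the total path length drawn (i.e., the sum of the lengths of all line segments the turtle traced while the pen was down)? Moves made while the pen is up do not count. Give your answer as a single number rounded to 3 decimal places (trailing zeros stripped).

Answer: 47.6

Derivation:
Executing turtle program step by step:
Start: pos=(-6,-3), heading=135, pen down
PD: pen down
RT 15: heading 135 -> 120
REPEAT 3 [
  -- iteration 1/3 --
  PD: pen down
  FD 1.3: (-6,-3) -> (-6.65,-1.874) [heading=120, draw]
  FD 11.8: (-6.65,-1.874) -> (-12.55,8.345) [heading=120, draw]
  -- iteration 2/3 --
  PD: pen down
  FD 1.3: (-12.55,8.345) -> (-13.2,9.471) [heading=120, draw]
  FD 11.8: (-13.2,9.471) -> (-19.1,19.69) [heading=120, draw]
  -- iteration 3/3 --
  PD: pen down
  FD 1.3: (-19.1,19.69) -> (-19.75,20.816) [heading=120, draw]
  FD 11.8: (-19.75,20.816) -> (-25.65,31.035) [heading=120, draw]
]
LT 252: heading 120 -> 12
BK 8.3: (-25.65,31.035) -> (-33.769,29.309) [heading=12, draw]
LT 120: heading 12 -> 132
Final: pos=(-33.769,29.309), heading=132, 7 segment(s) drawn

Segment lengths:
  seg 1: (-6,-3) -> (-6.65,-1.874), length = 1.3
  seg 2: (-6.65,-1.874) -> (-12.55,8.345), length = 11.8
  seg 3: (-12.55,8.345) -> (-13.2,9.471), length = 1.3
  seg 4: (-13.2,9.471) -> (-19.1,19.69), length = 11.8
  seg 5: (-19.1,19.69) -> (-19.75,20.816), length = 1.3
  seg 6: (-19.75,20.816) -> (-25.65,31.035), length = 11.8
  seg 7: (-25.65,31.035) -> (-33.769,29.309), length = 8.3
Total = 47.6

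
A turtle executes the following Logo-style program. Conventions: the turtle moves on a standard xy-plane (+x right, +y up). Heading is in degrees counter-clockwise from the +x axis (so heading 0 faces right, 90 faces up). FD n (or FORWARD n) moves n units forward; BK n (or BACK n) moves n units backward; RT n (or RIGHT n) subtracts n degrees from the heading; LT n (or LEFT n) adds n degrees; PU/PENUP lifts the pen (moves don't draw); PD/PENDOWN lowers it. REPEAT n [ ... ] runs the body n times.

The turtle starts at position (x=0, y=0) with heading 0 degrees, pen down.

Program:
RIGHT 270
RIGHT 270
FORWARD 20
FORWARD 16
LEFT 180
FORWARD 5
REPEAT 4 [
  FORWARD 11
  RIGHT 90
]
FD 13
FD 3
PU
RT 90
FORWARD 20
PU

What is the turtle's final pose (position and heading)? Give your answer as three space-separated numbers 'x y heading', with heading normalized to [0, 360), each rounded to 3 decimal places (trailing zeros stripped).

Answer: -15 -20 270

Derivation:
Executing turtle program step by step:
Start: pos=(0,0), heading=0, pen down
RT 270: heading 0 -> 90
RT 270: heading 90 -> 180
FD 20: (0,0) -> (-20,0) [heading=180, draw]
FD 16: (-20,0) -> (-36,0) [heading=180, draw]
LT 180: heading 180 -> 0
FD 5: (-36,0) -> (-31,0) [heading=0, draw]
REPEAT 4 [
  -- iteration 1/4 --
  FD 11: (-31,0) -> (-20,0) [heading=0, draw]
  RT 90: heading 0 -> 270
  -- iteration 2/4 --
  FD 11: (-20,0) -> (-20,-11) [heading=270, draw]
  RT 90: heading 270 -> 180
  -- iteration 3/4 --
  FD 11: (-20,-11) -> (-31,-11) [heading=180, draw]
  RT 90: heading 180 -> 90
  -- iteration 4/4 --
  FD 11: (-31,-11) -> (-31,0) [heading=90, draw]
  RT 90: heading 90 -> 0
]
FD 13: (-31,0) -> (-18,0) [heading=0, draw]
FD 3: (-18,0) -> (-15,0) [heading=0, draw]
PU: pen up
RT 90: heading 0 -> 270
FD 20: (-15,0) -> (-15,-20) [heading=270, move]
PU: pen up
Final: pos=(-15,-20), heading=270, 9 segment(s) drawn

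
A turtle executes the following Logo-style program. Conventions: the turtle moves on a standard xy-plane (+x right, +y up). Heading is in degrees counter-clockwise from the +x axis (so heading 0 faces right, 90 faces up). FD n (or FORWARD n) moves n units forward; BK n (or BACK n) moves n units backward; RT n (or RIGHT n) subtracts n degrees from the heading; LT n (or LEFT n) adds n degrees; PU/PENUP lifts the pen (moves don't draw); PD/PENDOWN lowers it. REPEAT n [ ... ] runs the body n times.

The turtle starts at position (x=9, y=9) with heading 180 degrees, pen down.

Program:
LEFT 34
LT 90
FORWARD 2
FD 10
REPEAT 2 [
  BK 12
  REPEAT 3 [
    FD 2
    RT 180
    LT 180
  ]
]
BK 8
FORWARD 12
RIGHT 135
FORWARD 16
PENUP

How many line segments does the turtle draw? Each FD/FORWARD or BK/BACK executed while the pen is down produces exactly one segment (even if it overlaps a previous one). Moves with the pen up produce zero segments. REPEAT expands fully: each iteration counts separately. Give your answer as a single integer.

Answer: 13

Derivation:
Executing turtle program step by step:
Start: pos=(9,9), heading=180, pen down
LT 34: heading 180 -> 214
LT 90: heading 214 -> 304
FD 2: (9,9) -> (10.118,7.342) [heading=304, draw]
FD 10: (10.118,7.342) -> (15.71,-0.948) [heading=304, draw]
REPEAT 2 [
  -- iteration 1/2 --
  BK 12: (15.71,-0.948) -> (9,9) [heading=304, draw]
  REPEAT 3 [
    -- iteration 1/3 --
    FD 2: (9,9) -> (10.118,7.342) [heading=304, draw]
    RT 180: heading 304 -> 124
    LT 180: heading 124 -> 304
    -- iteration 2/3 --
    FD 2: (10.118,7.342) -> (11.237,5.684) [heading=304, draw]
    RT 180: heading 304 -> 124
    LT 180: heading 124 -> 304
    -- iteration 3/3 --
    FD 2: (11.237,5.684) -> (12.355,4.026) [heading=304, draw]
    RT 180: heading 304 -> 124
    LT 180: heading 124 -> 304
  ]
  -- iteration 2/2 --
  BK 12: (12.355,4.026) -> (5.645,13.974) [heading=304, draw]
  REPEAT 3 [
    -- iteration 1/3 --
    FD 2: (5.645,13.974) -> (6.763,12.316) [heading=304, draw]
    RT 180: heading 304 -> 124
    LT 180: heading 124 -> 304
    -- iteration 2/3 --
    FD 2: (6.763,12.316) -> (7.882,10.658) [heading=304, draw]
    RT 180: heading 304 -> 124
    LT 180: heading 124 -> 304
    -- iteration 3/3 --
    FD 2: (7.882,10.658) -> (9,9) [heading=304, draw]
    RT 180: heading 304 -> 124
    LT 180: heading 124 -> 304
  ]
]
BK 8: (9,9) -> (4.526,15.632) [heading=304, draw]
FD 12: (4.526,15.632) -> (11.237,5.684) [heading=304, draw]
RT 135: heading 304 -> 169
FD 16: (11.237,5.684) -> (-4.469,8.737) [heading=169, draw]
PU: pen up
Final: pos=(-4.469,8.737), heading=169, 13 segment(s) drawn
Segments drawn: 13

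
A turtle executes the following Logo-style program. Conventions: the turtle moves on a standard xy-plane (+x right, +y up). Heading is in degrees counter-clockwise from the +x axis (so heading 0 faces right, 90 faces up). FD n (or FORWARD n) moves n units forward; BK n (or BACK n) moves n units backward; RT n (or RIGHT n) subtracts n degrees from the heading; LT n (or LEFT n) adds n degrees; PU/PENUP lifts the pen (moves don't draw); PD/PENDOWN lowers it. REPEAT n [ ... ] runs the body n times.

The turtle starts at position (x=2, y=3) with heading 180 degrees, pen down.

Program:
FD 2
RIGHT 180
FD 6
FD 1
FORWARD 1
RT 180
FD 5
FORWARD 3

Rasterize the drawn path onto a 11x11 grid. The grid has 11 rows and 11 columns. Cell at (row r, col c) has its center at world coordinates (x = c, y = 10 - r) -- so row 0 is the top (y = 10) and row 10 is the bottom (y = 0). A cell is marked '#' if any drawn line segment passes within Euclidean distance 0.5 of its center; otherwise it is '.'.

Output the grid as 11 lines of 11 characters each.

Answer: ...........
...........
...........
...........
...........
...........
...........
#########..
...........
...........
...........

Derivation:
Segment 0: (2,3) -> (0,3)
Segment 1: (0,3) -> (6,3)
Segment 2: (6,3) -> (7,3)
Segment 3: (7,3) -> (8,3)
Segment 4: (8,3) -> (3,3)
Segment 5: (3,3) -> (0,3)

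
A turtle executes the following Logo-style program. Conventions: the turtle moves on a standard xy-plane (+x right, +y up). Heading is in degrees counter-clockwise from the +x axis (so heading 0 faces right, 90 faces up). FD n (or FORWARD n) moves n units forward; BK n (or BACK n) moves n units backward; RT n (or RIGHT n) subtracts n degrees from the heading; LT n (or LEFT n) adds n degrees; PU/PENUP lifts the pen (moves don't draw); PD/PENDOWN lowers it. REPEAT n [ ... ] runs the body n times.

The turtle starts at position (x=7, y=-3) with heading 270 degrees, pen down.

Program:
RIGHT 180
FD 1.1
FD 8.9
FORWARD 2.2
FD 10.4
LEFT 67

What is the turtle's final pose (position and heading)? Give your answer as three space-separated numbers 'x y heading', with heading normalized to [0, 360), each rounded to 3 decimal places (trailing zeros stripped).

Executing turtle program step by step:
Start: pos=(7,-3), heading=270, pen down
RT 180: heading 270 -> 90
FD 1.1: (7,-3) -> (7,-1.9) [heading=90, draw]
FD 8.9: (7,-1.9) -> (7,7) [heading=90, draw]
FD 2.2: (7,7) -> (7,9.2) [heading=90, draw]
FD 10.4: (7,9.2) -> (7,19.6) [heading=90, draw]
LT 67: heading 90 -> 157
Final: pos=(7,19.6), heading=157, 4 segment(s) drawn

Answer: 7 19.6 157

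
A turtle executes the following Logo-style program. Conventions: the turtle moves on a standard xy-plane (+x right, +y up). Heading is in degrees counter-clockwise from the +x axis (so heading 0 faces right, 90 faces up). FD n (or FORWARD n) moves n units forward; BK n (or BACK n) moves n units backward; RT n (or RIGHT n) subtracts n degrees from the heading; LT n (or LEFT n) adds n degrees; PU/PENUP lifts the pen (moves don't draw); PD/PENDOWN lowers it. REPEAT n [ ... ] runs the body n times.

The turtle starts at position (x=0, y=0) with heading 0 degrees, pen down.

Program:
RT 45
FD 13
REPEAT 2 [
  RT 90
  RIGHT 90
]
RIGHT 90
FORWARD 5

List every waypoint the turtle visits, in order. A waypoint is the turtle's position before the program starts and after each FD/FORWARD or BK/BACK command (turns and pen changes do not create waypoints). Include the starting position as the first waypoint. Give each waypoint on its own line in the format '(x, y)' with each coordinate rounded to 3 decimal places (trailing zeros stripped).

Answer: (0, 0)
(9.192, -9.192)
(5.657, -12.728)

Derivation:
Executing turtle program step by step:
Start: pos=(0,0), heading=0, pen down
RT 45: heading 0 -> 315
FD 13: (0,0) -> (9.192,-9.192) [heading=315, draw]
REPEAT 2 [
  -- iteration 1/2 --
  RT 90: heading 315 -> 225
  RT 90: heading 225 -> 135
  -- iteration 2/2 --
  RT 90: heading 135 -> 45
  RT 90: heading 45 -> 315
]
RT 90: heading 315 -> 225
FD 5: (9.192,-9.192) -> (5.657,-12.728) [heading=225, draw]
Final: pos=(5.657,-12.728), heading=225, 2 segment(s) drawn
Waypoints (3 total):
(0, 0)
(9.192, -9.192)
(5.657, -12.728)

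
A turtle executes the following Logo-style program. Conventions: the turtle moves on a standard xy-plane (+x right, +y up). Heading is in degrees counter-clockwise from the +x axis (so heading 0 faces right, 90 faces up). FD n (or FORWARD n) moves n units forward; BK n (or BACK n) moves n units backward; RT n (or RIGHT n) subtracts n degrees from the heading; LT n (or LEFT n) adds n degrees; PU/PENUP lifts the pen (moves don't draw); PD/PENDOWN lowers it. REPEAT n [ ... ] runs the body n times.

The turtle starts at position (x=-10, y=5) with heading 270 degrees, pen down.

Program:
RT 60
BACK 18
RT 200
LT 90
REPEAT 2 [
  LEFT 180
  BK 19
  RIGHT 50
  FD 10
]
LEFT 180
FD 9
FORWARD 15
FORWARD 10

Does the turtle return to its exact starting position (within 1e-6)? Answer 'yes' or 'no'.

Executing turtle program step by step:
Start: pos=(-10,5), heading=270, pen down
RT 60: heading 270 -> 210
BK 18: (-10,5) -> (5.588,14) [heading=210, draw]
RT 200: heading 210 -> 10
LT 90: heading 10 -> 100
REPEAT 2 [
  -- iteration 1/2 --
  LT 180: heading 100 -> 280
  BK 19: (5.588,14) -> (2.289,32.711) [heading=280, draw]
  RT 50: heading 280 -> 230
  FD 10: (2.289,32.711) -> (-4.139,25.051) [heading=230, draw]
  -- iteration 2/2 --
  LT 180: heading 230 -> 50
  BK 19: (-4.139,25.051) -> (-16.352,10.496) [heading=50, draw]
  RT 50: heading 50 -> 0
  FD 10: (-16.352,10.496) -> (-6.352,10.496) [heading=0, draw]
]
LT 180: heading 0 -> 180
FD 9: (-6.352,10.496) -> (-15.352,10.496) [heading=180, draw]
FD 15: (-15.352,10.496) -> (-30.352,10.496) [heading=180, draw]
FD 10: (-30.352,10.496) -> (-40.352,10.496) [heading=180, draw]
Final: pos=(-40.352,10.496), heading=180, 8 segment(s) drawn

Start position: (-10, 5)
Final position: (-40.352, 10.496)
Distance = 30.845; >= 1e-6 -> NOT closed

Answer: no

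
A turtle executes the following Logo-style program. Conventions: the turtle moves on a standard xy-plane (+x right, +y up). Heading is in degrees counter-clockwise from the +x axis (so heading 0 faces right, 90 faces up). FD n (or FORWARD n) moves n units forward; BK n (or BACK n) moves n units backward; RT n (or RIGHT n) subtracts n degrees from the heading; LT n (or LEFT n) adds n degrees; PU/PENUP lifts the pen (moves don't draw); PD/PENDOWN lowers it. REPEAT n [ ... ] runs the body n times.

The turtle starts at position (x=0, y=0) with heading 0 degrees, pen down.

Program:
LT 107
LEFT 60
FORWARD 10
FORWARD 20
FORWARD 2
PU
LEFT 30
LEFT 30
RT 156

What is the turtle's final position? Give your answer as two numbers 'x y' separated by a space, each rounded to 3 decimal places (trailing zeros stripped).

Answer: -31.18 7.198

Derivation:
Executing turtle program step by step:
Start: pos=(0,0), heading=0, pen down
LT 107: heading 0 -> 107
LT 60: heading 107 -> 167
FD 10: (0,0) -> (-9.744,2.25) [heading=167, draw]
FD 20: (-9.744,2.25) -> (-29.231,6.749) [heading=167, draw]
FD 2: (-29.231,6.749) -> (-31.18,7.198) [heading=167, draw]
PU: pen up
LT 30: heading 167 -> 197
LT 30: heading 197 -> 227
RT 156: heading 227 -> 71
Final: pos=(-31.18,7.198), heading=71, 3 segment(s) drawn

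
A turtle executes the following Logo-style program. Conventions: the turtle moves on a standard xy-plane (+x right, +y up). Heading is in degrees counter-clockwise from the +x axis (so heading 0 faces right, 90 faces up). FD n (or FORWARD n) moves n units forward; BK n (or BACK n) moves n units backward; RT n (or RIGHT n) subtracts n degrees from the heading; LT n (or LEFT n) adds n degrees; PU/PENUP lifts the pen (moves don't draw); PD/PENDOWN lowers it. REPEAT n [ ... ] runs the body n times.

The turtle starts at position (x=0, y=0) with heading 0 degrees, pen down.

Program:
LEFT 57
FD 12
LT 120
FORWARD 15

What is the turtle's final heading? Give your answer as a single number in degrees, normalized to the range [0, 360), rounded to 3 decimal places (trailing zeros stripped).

Executing turtle program step by step:
Start: pos=(0,0), heading=0, pen down
LT 57: heading 0 -> 57
FD 12: (0,0) -> (6.536,10.064) [heading=57, draw]
LT 120: heading 57 -> 177
FD 15: (6.536,10.064) -> (-8.444,10.849) [heading=177, draw]
Final: pos=(-8.444,10.849), heading=177, 2 segment(s) drawn

Answer: 177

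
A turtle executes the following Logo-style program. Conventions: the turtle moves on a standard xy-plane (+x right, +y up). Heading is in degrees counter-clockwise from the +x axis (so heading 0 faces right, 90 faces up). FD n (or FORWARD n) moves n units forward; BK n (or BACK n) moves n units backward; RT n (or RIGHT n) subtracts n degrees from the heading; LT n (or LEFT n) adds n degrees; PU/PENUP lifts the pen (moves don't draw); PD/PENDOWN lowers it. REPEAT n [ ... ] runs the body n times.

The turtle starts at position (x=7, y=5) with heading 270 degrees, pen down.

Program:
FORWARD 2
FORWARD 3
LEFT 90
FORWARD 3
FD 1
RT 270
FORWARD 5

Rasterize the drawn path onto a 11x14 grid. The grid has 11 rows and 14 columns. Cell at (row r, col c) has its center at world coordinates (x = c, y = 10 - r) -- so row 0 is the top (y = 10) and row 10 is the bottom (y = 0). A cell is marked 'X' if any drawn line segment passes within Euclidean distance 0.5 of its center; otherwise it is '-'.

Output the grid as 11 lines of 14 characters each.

Segment 0: (7,5) -> (7,3)
Segment 1: (7,3) -> (7,0)
Segment 2: (7,0) -> (10,-0)
Segment 3: (10,-0) -> (11,-0)
Segment 4: (11,-0) -> (11,5)

Answer: --------------
--------------
--------------
--------------
--------------
-------X---X--
-------X---X--
-------X---X--
-------X---X--
-------X---X--
-------XXXXX--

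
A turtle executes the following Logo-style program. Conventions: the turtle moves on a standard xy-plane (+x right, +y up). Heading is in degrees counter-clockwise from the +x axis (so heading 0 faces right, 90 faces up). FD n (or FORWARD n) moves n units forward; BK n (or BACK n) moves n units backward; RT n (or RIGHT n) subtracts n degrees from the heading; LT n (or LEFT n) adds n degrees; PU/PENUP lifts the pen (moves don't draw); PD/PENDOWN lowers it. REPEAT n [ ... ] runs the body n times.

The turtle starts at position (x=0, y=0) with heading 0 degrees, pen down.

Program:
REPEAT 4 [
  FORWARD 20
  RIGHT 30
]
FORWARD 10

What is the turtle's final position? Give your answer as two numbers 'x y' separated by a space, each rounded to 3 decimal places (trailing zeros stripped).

Executing turtle program step by step:
Start: pos=(0,0), heading=0, pen down
REPEAT 4 [
  -- iteration 1/4 --
  FD 20: (0,0) -> (20,0) [heading=0, draw]
  RT 30: heading 0 -> 330
  -- iteration 2/4 --
  FD 20: (20,0) -> (37.321,-10) [heading=330, draw]
  RT 30: heading 330 -> 300
  -- iteration 3/4 --
  FD 20: (37.321,-10) -> (47.321,-27.321) [heading=300, draw]
  RT 30: heading 300 -> 270
  -- iteration 4/4 --
  FD 20: (47.321,-27.321) -> (47.321,-47.321) [heading=270, draw]
  RT 30: heading 270 -> 240
]
FD 10: (47.321,-47.321) -> (42.321,-55.981) [heading=240, draw]
Final: pos=(42.321,-55.981), heading=240, 5 segment(s) drawn

Answer: 42.321 -55.981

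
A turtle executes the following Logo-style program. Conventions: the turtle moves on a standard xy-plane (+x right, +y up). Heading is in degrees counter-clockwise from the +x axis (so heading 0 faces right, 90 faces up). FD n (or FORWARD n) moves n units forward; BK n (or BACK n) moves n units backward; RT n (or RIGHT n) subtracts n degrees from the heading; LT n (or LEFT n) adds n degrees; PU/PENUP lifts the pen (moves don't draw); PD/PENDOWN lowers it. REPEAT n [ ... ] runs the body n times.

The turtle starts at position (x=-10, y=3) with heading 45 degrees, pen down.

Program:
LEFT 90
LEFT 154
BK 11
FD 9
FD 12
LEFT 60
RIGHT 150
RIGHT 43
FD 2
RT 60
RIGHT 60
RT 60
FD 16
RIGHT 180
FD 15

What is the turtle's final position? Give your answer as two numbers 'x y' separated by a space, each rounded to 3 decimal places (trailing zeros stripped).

Answer: -7.658 -6.048

Derivation:
Executing turtle program step by step:
Start: pos=(-10,3), heading=45, pen down
LT 90: heading 45 -> 135
LT 154: heading 135 -> 289
BK 11: (-10,3) -> (-13.581,13.401) [heading=289, draw]
FD 9: (-13.581,13.401) -> (-10.651,4.891) [heading=289, draw]
FD 12: (-10.651,4.891) -> (-6.744,-6.455) [heading=289, draw]
LT 60: heading 289 -> 349
RT 150: heading 349 -> 199
RT 43: heading 199 -> 156
FD 2: (-6.744,-6.455) -> (-8.571,-5.642) [heading=156, draw]
RT 60: heading 156 -> 96
RT 60: heading 96 -> 36
RT 60: heading 36 -> 336
FD 16: (-8.571,-5.642) -> (6.045,-12.149) [heading=336, draw]
RT 180: heading 336 -> 156
FD 15: (6.045,-12.149) -> (-7.658,-6.048) [heading=156, draw]
Final: pos=(-7.658,-6.048), heading=156, 6 segment(s) drawn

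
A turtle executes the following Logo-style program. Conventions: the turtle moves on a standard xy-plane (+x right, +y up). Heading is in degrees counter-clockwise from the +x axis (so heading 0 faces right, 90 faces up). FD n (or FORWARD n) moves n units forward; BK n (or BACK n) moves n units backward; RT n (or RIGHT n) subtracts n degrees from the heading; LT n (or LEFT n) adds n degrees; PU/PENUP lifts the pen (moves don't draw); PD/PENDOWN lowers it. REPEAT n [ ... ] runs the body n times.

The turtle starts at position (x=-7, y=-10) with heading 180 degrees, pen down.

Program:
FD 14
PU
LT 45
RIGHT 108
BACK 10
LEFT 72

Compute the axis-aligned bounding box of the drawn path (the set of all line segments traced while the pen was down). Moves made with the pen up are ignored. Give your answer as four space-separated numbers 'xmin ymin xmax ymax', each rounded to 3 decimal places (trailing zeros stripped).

Answer: -21 -10 -7 -10

Derivation:
Executing turtle program step by step:
Start: pos=(-7,-10), heading=180, pen down
FD 14: (-7,-10) -> (-21,-10) [heading=180, draw]
PU: pen up
LT 45: heading 180 -> 225
RT 108: heading 225 -> 117
BK 10: (-21,-10) -> (-16.46,-18.91) [heading=117, move]
LT 72: heading 117 -> 189
Final: pos=(-16.46,-18.91), heading=189, 1 segment(s) drawn

Segment endpoints: x in {-21, -7}, y in {-10, -10}
xmin=-21, ymin=-10, xmax=-7, ymax=-10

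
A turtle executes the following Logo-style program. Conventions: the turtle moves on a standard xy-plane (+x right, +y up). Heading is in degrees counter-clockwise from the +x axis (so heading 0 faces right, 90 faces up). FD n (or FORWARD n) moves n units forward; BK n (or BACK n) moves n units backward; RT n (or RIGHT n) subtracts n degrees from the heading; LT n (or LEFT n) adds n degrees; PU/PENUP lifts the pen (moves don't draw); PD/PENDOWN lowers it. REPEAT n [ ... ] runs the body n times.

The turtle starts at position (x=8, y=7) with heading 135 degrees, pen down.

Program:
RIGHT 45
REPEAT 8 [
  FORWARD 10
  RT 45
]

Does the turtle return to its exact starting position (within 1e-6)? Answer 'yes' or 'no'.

Executing turtle program step by step:
Start: pos=(8,7), heading=135, pen down
RT 45: heading 135 -> 90
REPEAT 8 [
  -- iteration 1/8 --
  FD 10: (8,7) -> (8,17) [heading=90, draw]
  RT 45: heading 90 -> 45
  -- iteration 2/8 --
  FD 10: (8,17) -> (15.071,24.071) [heading=45, draw]
  RT 45: heading 45 -> 0
  -- iteration 3/8 --
  FD 10: (15.071,24.071) -> (25.071,24.071) [heading=0, draw]
  RT 45: heading 0 -> 315
  -- iteration 4/8 --
  FD 10: (25.071,24.071) -> (32.142,17) [heading=315, draw]
  RT 45: heading 315 -> 270
  -- iteration 5/8 --
  FD 10: (32.142,17) -> (32.142,7) [heading=270, draw]
  RT 45: heading 270 -> 225
  -- iteration 6/8 --
  FD 10: (32.142,7) -> (25.071,-0.071) [heading=225, draw]
  RT 45: heading 225 -> 180
  -- iteration 7/8 --
  FD 10: (25.071,-0.071) -> (15.071,-0.071) [heading=180, draw]
  RT 45: heading 180 -> 135
  -- iteration 8/8 --
  FD 10: (15.071,-0.071) -> (8,7) [heading=135, draw]
  RT 45: heading 135 -> 90
]
Final: pos=(8,7), heading=90, 8 segment(s) drawn

Start position: (8, 7)
Final position: (8, 7)
Distance = 0; < 1e-6 -> CLOSED

Answer: yes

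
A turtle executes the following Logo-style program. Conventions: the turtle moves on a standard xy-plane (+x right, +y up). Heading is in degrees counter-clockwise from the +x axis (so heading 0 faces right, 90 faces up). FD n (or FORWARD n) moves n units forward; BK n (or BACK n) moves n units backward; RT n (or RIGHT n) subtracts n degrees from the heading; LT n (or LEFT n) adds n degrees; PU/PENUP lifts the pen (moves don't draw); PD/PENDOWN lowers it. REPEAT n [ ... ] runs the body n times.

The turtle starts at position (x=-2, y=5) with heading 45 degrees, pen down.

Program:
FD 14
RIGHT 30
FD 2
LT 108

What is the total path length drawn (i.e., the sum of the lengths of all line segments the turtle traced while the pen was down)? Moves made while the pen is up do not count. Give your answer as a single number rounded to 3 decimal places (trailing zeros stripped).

Executing turtle program step by step:
Start: pos=(-2,5), heading=45, pen down
FD 14: (-2,5) -> (7.899,14.899) [heading=45, draw]
RT 30: heading 45 -> 15
FD 2: (7.899,14.899) -> (9.831,15.417) [heading=15, draw]
LT 108: heading 15 -> 123
Final: pos=(9.831,15.417), heading=123, 2 segment(s) drawn

Segment lengths:
  seg 1: (-2,5) -> (7.899,14.899), length = 14
  seg 2: (7.899,14.899) -> (9.831,15.417), length = 2
Total = 16

Answer: 16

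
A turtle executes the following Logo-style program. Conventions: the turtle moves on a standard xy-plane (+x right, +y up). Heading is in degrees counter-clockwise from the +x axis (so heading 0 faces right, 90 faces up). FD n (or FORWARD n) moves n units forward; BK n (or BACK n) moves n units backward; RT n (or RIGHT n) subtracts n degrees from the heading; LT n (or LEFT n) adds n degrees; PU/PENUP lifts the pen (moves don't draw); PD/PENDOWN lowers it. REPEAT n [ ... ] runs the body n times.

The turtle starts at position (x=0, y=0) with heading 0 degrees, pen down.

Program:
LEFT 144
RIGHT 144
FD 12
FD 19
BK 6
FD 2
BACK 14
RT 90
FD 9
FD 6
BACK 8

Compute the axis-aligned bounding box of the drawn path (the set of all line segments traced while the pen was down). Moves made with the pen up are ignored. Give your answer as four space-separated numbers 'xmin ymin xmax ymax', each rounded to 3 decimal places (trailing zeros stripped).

Executing turtle program step by step:
Start: pos=(0,0), heading=0, pen down
LT 144: heading 0 -> 144
RT 144: heading 144 -> 0
FD 12: (0,0) -> (12,0) [heading=0, draw]
FD 19: (12,0) -> (31,0) [heading=0, draw]
BK 6: (31,0) -> (25,0) [heading=0, draw]
FD 2: (25,0) -> (27,0) [heading=0, draw]
BK 14: (27,0) -> (13,0) [heading=0, draw]
RT 90: heading 0 -> 270
FD 9: (13,0) -> (13,-9) [heading=270, draw]
FD 6: (13,-9) -> (13,-15) [heading=270, draw]
BK 8: (13,-15) -> (13,-7) [heading=270, draw]
Final: pos=(13,-7), heading=270, 8 segment(s) drawn

Segment endpoints: x in {0, 12, 13, 25, 27, 31}, y in {-15, -9, -7, 0}
xmin=0, ymin=-15, xmax=31, ymax=0

Answer: 0 -15 31 0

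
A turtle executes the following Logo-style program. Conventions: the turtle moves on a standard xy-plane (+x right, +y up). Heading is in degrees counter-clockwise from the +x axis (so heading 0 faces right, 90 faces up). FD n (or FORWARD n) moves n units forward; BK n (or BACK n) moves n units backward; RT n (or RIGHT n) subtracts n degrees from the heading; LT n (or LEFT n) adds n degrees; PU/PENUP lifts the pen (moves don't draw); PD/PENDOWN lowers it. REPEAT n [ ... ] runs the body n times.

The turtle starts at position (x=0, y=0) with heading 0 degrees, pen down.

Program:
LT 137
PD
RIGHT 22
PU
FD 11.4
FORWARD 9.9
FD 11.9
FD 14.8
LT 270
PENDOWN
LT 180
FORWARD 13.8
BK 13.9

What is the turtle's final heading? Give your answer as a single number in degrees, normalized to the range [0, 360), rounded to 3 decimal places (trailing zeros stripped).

Executing turtle program step by step:
Start: pos=(0,0), heading=0, pen down
LT 137: heading 0 -> 137
PD: pen down
RT 22: heading 137 -> 115
PU: pen up
FD 11.4: (0,0) -> (-4.818,10.332) [heading=115, move]
FD 9.9: (-4.818,10.332) -> (-9.002,19.304) [heading=115, move]
FD 11.9: (-9.002,19.304) -> (-14.031,30.089) [heading=115, move]
FD 14.8: (-14.031,30.089) -> (-20.286,43.503) [heading=115, move]
LT 270: heading 115 -> 25
PD: pen down
LT 180: heading 25 -> 205
FD 13.8: (-20.286,43.503) -> (-32.793,37.671) [heading=205, draw]
BK 13.9: (-32.793,37.671) -> (-20.195,43.545) [heading=205, draw]
Final: pos=(-20.195,43.545), heading=205, 2 segment(s) drawn

Answer: 205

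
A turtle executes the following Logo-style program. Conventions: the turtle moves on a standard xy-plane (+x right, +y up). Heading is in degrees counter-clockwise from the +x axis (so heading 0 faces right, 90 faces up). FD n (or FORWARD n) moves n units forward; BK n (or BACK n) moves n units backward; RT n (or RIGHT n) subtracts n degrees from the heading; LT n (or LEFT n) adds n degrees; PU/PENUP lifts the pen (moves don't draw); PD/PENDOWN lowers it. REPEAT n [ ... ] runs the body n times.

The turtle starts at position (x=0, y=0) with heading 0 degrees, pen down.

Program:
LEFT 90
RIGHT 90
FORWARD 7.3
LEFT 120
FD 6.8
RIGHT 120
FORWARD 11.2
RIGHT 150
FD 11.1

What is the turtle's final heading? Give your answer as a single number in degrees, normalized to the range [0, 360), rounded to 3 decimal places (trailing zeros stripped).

Answer: 210

Derivation:
Executing turtle program step by step:
Start: pos=(0,0), heading=0, pen down
LT 90: heading 0 -> 90
RT 90: heading 90 -> 0
FD 7.3: (0,0) -> (7.3,0) [heading=0, draw]
LT 120: heading 0 -> 120
FD 6.8: (7.3,0) -> (3.9,5.889) [heading=120, draw]
RT 120: heading 120 -> 0
FD 11.2: (3.9,5.889) -> (15.1,5.889) [heading=0, draw]
RT 150: heading 0 -> 210
FD 11.1: (15.1,5.889) -> (5.487,0.339) [heading=210, draw]
Final: pos=(5.487,0.339), heading=210, 4 segment(s) drawn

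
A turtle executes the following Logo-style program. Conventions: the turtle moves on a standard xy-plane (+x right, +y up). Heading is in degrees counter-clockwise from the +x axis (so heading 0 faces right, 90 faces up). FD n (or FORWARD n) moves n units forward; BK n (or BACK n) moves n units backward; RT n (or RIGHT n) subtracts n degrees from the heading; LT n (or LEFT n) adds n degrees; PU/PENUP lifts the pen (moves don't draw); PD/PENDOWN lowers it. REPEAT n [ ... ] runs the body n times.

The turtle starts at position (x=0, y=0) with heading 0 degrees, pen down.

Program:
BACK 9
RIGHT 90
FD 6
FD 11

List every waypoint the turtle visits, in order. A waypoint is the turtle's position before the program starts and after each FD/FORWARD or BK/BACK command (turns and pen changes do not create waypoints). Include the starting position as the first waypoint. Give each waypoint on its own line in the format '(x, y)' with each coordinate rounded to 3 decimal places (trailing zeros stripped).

Answer: (0, 0)
(-9, 0)
(-9, -6)
(-9, -17)

Derivation:
Executing turtle program step by step:
Start: pos=(0,0), heading=0, pen down
BK 9: (0,0) -> (-9,0) [heading=0, draw]
RT 90: heading 0 -> 270
FD 6: (-9,0) -> (-9,-6) [heading=270, draw]
FD 11: (-9,-6) -> (-9,-17) [heading=270, draw]
Final: pos=(-9,-17), heading=270, 3 segment(s) drawn
Waypoints (4 total):
(0, 0)
(-9, 0)
(-9, -6)
(-9, -17)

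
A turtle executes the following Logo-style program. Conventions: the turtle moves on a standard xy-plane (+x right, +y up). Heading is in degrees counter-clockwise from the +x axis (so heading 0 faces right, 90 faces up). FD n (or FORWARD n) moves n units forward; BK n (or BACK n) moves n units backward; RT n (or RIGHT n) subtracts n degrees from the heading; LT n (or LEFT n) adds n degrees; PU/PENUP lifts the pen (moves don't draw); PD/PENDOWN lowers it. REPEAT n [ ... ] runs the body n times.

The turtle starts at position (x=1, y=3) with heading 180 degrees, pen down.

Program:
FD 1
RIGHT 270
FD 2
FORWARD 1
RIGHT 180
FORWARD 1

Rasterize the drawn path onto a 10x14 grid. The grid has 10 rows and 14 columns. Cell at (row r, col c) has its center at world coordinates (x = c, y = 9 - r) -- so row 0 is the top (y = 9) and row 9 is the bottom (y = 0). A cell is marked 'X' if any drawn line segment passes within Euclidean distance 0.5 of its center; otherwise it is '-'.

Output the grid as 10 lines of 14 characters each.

Segment 0: (1,3) -> (0,3)
Segment 1: (0,3) -> (0,1)
Segment 2: (0,1) -> (0,0)
Segment 3: (0,0) -> (0,1)

Answer: --------------
--------------
--------------
--------------
--------------
--------------
XX------------
X-------------
X-------------
X-------------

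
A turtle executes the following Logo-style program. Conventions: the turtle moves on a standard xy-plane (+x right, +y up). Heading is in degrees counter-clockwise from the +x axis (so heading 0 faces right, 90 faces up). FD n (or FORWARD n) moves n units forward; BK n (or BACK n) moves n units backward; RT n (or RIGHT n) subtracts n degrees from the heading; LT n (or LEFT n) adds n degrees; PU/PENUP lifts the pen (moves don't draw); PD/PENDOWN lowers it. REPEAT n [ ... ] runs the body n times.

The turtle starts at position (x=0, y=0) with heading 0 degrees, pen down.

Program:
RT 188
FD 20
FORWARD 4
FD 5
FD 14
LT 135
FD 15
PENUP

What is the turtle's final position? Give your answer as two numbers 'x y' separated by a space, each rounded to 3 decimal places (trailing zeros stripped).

Executing turtle program step by step:
Start: pos=(0,0), heading=0, pen down
RT 188: heading 0 -> 172
FD 20: (0,0) -> (-19.805,2.783) [heading=172, draw]
FD 4: (-19.805,2.783) -> (-23.766,3.34) [heading=172, draw]
FD 5: (-23.766,3.34) -> (-28.718,4.036) [heading=172, draw]
FD 14: (-28.718,4.036) -> (-42.582,5.984) [heading=172, draw]
LT 135: heading 172 -> 307
FD 15: (-42.582,5.984) -> (-33.554,-5.995) [heading=307, draw]
PU: pen up
Final: pos=(-33.554,-5.995), heading=307, 5 segment(s) drawn

Answer: -33.554 -5.995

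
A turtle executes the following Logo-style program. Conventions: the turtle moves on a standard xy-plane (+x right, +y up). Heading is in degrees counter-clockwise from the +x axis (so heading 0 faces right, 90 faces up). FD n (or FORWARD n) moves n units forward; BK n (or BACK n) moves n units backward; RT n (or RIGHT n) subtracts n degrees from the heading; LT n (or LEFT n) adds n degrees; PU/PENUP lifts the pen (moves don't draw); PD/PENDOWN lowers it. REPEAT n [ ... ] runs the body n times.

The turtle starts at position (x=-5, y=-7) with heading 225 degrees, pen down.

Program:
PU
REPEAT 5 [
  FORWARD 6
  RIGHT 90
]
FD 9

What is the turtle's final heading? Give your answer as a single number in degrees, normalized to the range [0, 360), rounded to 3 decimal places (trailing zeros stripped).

Executing turtle program step by step:
Start: pos=(-5,-7), heading=225, pen down
PU: pen up
REPEAT 5 [
  -- iteration 1/5 --
  FD 6: (-5,-7) -> (-9.243,-11.243) [heading=225, move]
  RT 90: heading 225 -> 135
  -- iteration 2/5 --
  FD 6: (-9.243,-11.243) -> (-13.485,-7) [heading=135, move]
  RT 90: heading 135 -> 45
  -- iteration 3/5 --
  FD 6: (-13.485,-7) -> (-9.243,-2.757) [heading=45, move]
  RT 90: heading 45 -> 315
  -- iteration 4/5 --
  FD 6: (-9.243,-2.757) -> (-5,-7) [heading=315, move]
  RT 90: heading 315 -> 225
  -- iteration 5/5 --
  FD 6: (-5,-7) -> (-9.243,-11.243) [heading=225, move]
  RT 90: heading 225 -> 135
]
FD 9: (-9.243,-11.243) -> (-15.607,-4.879) [heading=135, move]
Final: pos=(-15.607,-4.879), heading=135, 0 segment(s) drawn

Answer: 135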